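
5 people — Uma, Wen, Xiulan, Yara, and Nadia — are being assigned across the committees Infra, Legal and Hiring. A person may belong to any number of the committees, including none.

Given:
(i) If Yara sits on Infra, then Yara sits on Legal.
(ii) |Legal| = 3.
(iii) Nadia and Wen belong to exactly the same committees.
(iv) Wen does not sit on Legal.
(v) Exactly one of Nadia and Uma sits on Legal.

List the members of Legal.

Legal = {Uma, Xiulan, Yara}

From (iv): Wen ∉ Legal.
(iii): Nadia matches Wen: Nadia ∉ Legal.
(v) (exactly one): Uma ∈ Legal.
(ii): only 3 candidates remain for Legal, so all are in.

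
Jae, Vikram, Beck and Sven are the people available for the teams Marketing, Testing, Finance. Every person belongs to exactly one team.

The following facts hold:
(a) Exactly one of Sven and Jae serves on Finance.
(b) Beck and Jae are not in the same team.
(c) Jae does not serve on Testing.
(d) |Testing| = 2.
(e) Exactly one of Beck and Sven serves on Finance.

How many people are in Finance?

1

From (c): Jae ∉ Testing.
Suppose Jae ∉ Marketing: no assignment then satisfies all the clues, so Jae ∈ Marketing.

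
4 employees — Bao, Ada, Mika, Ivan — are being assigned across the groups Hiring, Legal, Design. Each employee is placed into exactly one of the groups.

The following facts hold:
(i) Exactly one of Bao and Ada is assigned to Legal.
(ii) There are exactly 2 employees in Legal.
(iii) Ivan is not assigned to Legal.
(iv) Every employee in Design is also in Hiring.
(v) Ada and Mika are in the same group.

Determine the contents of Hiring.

Hiring = {Bao, Ivan}

From (iii): Ivan ∉ Legal.
Suppose Bao ∉ Hiring: no assignment then satisfies all the clues, so Bao ∈ Hiring.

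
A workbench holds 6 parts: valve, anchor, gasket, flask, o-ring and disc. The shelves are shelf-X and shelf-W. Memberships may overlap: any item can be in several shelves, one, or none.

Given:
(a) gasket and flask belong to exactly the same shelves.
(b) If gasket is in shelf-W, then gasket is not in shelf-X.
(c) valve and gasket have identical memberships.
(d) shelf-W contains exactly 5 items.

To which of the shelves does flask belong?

flask: shelf-W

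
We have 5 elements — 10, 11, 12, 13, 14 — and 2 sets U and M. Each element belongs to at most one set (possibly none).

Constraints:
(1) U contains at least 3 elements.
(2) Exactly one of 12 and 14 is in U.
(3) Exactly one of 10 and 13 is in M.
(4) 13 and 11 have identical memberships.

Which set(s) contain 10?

10: M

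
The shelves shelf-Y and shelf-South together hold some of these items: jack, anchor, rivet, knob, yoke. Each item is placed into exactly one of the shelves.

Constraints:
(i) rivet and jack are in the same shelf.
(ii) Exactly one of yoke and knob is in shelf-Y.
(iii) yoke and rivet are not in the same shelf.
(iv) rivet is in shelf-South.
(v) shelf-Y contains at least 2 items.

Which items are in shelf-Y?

From (iv): rivet ∈ shelf-South.
(i): jack matches rivet: jack ∉ shelf-Y.
(i): jack matches rivet: jack ∈ shelf-South.
(iii): yoke ∉ shelf-South.
Only one shelf left: yoke ∈ shelf-Y.
(ii) (exactly one): knob ∉ shelf-Y.
(v): only 2 candidates remain for shelf-Y, so all are in.
Only one shelf left: knob ∈ shelf-South.

shelf-Y = {anchor, yoke}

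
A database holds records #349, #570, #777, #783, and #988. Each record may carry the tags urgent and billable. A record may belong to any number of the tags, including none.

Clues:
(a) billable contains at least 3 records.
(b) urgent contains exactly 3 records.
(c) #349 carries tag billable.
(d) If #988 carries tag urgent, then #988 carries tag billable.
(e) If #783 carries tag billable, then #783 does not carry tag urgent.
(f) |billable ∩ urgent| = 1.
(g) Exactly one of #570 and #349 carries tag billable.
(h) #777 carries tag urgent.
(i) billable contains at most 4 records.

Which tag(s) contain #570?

From (c): #349 ∈ billable.
From (h): #777 ∈ urgent.
(g) (exactly one): #570 ∉ billable.
Suppose #570 ∉ urgent: no assignment then satisfies all the clues, so #570 ∈ urgent.

#570: urgent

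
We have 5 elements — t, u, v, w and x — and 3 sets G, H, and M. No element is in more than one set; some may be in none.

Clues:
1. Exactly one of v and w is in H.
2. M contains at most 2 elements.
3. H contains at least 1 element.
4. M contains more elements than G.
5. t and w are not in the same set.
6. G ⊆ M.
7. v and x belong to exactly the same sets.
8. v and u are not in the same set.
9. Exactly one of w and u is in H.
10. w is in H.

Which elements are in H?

From (10): w ∈ H.
(1) (exactly one): v ∉ H.
(5): t ∉ H.
(7): x matches v: x ∉ H.
(9) (exactly one): u ∉ H.

H = {w}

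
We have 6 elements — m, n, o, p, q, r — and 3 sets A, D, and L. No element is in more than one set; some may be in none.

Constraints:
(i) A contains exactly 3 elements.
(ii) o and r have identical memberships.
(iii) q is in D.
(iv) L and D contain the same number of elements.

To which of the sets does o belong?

From (iii): q ∈ D.
Suppose o ∉ A: no assignment then satisfies all the clues, so o ∈ A.

o: A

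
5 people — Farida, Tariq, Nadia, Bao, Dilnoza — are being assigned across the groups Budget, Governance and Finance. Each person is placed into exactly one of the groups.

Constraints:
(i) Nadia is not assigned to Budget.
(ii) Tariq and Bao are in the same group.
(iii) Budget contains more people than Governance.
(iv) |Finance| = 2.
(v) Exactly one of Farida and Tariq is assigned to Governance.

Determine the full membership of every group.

Budget = {Bao, Tariq}; Governance = {Farida}; Finance = {Dilnoza, Nadia}

From (i): Nadia ∉ Budget.
Suppose Farida ∈ Budget: no assignment then satisfies all the clues, so Farida ∉ Budget.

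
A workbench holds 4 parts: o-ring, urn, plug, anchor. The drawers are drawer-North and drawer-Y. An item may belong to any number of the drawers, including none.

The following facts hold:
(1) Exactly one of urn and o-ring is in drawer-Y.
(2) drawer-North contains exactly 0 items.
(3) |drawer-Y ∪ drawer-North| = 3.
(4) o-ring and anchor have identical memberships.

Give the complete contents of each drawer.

drawer-North = {}; drawer-Y = {anchor, o-ring, plug}

(2): drawer-North already has 0, so the rest are out.
Suppose o-ring ∉ drawer-Y: no assignment then satisfies all the clues, so o-ring ∈ drawer-Y.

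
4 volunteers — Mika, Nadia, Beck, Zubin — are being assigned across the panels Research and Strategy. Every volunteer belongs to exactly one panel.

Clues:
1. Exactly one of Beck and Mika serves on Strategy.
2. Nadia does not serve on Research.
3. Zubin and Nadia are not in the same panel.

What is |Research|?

2

From (2): Nadia ∉ Research.
Only one panel left: Nadia ∈ Strategy.
(3): Zubin ∉ Strategy.
Only one panel left: Zubin ∈ Research.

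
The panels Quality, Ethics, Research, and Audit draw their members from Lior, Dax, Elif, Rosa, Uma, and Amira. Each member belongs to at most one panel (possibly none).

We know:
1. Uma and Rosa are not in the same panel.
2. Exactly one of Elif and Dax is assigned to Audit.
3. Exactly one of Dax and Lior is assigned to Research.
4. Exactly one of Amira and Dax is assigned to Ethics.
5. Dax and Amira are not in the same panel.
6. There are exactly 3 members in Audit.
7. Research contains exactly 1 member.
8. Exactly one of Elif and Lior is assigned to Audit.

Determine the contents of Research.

Research = {Lior}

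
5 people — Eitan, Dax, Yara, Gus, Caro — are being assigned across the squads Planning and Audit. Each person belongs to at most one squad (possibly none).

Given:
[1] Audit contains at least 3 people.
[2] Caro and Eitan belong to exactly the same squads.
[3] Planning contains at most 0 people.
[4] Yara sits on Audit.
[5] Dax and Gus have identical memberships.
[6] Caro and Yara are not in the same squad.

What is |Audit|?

3

From (4): Yara ∈ Audit.
(3): Planning already has 0, so the rest are out.
(6): Caro ∉ Audit.
(2): Eitan matches Caro: Eitan ∉ Audit.
(1): only 3 candidates remain for Audit, so all are in.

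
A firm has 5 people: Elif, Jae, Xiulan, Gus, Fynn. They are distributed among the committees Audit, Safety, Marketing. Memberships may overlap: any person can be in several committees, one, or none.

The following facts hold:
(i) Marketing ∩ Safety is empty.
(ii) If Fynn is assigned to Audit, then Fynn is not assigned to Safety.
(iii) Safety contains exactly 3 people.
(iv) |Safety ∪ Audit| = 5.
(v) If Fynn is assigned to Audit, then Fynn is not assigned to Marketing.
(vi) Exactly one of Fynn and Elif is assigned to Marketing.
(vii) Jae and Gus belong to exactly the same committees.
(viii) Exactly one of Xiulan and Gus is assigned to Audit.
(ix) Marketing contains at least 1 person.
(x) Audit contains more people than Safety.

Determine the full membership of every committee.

Audit = {Elif, Fynn, Gus, Jae}; Safety = {Gus, Jae, Xiulan}; Marketing = {Elif}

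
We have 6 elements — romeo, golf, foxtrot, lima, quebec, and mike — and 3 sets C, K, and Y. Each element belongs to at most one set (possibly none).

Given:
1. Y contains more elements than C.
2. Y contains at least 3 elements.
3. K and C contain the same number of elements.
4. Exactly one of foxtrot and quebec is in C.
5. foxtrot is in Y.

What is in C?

From (5): foxtrot ∈ Y.
(4) (exactly one): quebec ∈ C.
Suppose romeo ∈ C: no assignment then satisfies all the clues, so romeo ∉ C.

C = {quebec}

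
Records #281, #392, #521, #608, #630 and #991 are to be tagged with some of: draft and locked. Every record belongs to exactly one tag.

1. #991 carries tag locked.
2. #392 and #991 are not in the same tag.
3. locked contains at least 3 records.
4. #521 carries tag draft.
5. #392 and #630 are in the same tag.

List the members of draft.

From (1): #991 ∈ locked.
From (4): #521 ∈ draft.
(2): #392 ∉ locked.
(5): #630 matches #392: #630 ∉ locked.
Only one tag left: #392 ∈ draft.
Only one tag left: #630 ∈ draft.
(3): only 3 candidates remain for locked, so all are in.

draft = {#392, #521, #630}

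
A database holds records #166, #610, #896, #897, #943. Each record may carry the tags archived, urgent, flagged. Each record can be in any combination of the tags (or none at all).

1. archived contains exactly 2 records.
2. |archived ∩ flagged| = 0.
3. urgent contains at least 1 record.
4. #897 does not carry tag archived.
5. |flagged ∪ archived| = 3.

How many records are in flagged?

1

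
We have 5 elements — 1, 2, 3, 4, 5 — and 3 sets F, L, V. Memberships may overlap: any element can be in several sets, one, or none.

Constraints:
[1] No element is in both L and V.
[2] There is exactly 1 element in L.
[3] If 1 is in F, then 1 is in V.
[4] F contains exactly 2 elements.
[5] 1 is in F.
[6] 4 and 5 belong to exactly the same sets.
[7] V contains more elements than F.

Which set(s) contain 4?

4: V

From (5): 1 ∈ F.
(3): 1 ∈ V.
(1) (disjoint): 1 ∉ L.
Suppose 4 ∈ F: no assignment then satisfies all the clues, so 4 ∉ F.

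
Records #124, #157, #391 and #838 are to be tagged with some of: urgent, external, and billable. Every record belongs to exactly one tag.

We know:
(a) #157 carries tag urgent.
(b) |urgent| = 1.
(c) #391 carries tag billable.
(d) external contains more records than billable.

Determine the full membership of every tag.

urgent = {#157}; external = {#124, #838}; billable = {#391}

From (a): #157 ∈ urgent.
From (c): #391 ∈ billable.
(b): urgent already has 1, so the rest are out.
Suppose #124 ∉ external: no assignment then satisfies all the clues, so #124 ∈ external.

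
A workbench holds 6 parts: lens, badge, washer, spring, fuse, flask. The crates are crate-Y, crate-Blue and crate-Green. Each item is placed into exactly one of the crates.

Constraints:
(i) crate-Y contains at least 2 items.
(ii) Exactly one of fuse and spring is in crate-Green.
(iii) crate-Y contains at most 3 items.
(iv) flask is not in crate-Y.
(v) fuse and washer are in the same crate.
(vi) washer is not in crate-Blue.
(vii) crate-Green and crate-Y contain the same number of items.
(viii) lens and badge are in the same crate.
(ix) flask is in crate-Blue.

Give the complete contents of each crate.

crate-Y = {badge, lens}; crate-Blue = {flask, spring}; crate-Green = {fuse, washer}

From (iv): flask ∉ crate-Y.
From (vi): washer ∉ crate-Blue.
From (ix): flask ∈ crate-Blue.
(v): fuse matches washer: fuse ∉ crate-Blue.
Suppose lens ∉ crate-Y: no assignment then satisfies all the clues, so lens ∈ crate-Y.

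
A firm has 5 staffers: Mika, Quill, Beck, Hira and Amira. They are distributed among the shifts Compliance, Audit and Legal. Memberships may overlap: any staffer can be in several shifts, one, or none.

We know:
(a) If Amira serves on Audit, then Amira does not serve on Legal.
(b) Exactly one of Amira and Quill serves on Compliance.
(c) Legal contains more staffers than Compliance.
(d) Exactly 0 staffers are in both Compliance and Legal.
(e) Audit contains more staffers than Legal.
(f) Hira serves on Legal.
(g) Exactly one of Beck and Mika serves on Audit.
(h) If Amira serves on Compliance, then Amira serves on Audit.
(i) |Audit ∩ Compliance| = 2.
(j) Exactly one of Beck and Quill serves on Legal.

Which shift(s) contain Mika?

Mika: Legal

From (f): Hira ∈ Legal.
Suppose Mika ∈ Compliance: no assignment then satisfies all the clues, so Mika ∉ Compliance.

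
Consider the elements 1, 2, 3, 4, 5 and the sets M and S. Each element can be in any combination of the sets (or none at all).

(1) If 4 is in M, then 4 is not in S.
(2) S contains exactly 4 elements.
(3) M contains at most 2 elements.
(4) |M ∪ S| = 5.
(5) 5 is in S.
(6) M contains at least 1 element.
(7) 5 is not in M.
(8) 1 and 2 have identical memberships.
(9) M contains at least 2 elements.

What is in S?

S = {1, 2, 3, 5}

From (5): 5 ∈ S.
From (7): 5 ∉ M.
Suppose 1 ∉ S: no assignment then satisfies all the clues, so 1 ∈ S.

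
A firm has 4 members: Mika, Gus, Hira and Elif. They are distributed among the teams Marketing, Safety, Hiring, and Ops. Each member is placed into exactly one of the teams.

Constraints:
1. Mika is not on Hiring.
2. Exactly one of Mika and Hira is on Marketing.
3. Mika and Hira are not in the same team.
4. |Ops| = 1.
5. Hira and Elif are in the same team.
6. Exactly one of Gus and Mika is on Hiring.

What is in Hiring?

Hiring = {Gus}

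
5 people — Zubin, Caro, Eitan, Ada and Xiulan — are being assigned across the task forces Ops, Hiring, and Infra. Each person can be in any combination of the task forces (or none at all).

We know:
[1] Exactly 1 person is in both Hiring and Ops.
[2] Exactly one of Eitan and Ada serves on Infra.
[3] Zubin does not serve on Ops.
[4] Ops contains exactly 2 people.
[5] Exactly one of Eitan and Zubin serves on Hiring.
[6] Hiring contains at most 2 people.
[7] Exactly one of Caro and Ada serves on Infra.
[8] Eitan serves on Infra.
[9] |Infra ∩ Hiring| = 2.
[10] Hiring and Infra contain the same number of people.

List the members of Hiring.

Hiring = {Caro, Eitan}

From (3): Zubin ∉ Ops.
From (8): Eitan ∈ Infra.
(2) (exactly one): Ada ∉ Infra.
(7) (exactly one): Caro ∈ Infra.
Suppose Zubin ∈ Hiring: no assignment then satisfies all the clues, so Zubin ∉ Hiring.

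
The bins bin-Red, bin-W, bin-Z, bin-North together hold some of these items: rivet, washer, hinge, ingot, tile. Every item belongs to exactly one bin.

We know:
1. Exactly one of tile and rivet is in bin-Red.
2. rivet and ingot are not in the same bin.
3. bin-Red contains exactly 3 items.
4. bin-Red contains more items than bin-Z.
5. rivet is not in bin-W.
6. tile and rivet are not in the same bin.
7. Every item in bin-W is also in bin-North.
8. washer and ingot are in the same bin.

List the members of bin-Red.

bin-Red = {ingot, tile, washer}

From (5): rivet ∉ bin-W.
Suppose rivet ∈ bin-Red: no assignment then satisfies all the clues, so rivet ∉ bin-Red.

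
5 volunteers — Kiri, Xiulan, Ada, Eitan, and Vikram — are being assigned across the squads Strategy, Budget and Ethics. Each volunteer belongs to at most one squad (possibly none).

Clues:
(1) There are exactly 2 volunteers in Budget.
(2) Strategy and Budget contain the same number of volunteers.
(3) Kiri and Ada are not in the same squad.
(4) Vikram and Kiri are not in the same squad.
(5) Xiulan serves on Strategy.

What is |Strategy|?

2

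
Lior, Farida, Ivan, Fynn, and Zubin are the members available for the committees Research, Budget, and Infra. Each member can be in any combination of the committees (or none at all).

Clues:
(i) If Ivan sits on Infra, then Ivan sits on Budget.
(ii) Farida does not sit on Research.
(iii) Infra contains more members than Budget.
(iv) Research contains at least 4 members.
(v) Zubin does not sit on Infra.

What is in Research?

Research = {Fynn, Ivan, Lior, Zubin}

From (ii): Farida ∉ Research.
From (v): Zubin ∉ Infra.
(iv): only 4 candidates remain for Research, so all are in.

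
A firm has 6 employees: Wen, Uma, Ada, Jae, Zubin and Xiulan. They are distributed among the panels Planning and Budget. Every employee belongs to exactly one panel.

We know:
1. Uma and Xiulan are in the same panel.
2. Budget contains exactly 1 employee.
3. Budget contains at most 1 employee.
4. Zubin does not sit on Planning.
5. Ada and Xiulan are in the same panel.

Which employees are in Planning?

Planning = {Ada, Jae, Uma, Wen, Xiulan}

From (4): Zubin ∉ Planning.
Only one panel left: Zubin ∈ Budget.
(2): Budget already has 1, so the rest are out.
Only one panel left: Wen ∈ Planning.
Only one panel left: Uma ∈ Planning.
Only one panel left: Ada ∈ Planning.
Only one panel left: Jae ∈ Planning.
Only one panel left: Xiulan ∈ Planning.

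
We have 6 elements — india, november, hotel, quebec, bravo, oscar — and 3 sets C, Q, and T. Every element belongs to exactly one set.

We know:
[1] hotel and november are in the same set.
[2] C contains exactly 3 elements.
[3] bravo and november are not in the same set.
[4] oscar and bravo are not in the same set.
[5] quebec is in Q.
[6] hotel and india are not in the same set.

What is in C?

C = {hotel, november, oscar}

From (5): quebec ∈ Q.
Suppose india ∈ C: no assignment then satisfies all the clues, so india ∉ C.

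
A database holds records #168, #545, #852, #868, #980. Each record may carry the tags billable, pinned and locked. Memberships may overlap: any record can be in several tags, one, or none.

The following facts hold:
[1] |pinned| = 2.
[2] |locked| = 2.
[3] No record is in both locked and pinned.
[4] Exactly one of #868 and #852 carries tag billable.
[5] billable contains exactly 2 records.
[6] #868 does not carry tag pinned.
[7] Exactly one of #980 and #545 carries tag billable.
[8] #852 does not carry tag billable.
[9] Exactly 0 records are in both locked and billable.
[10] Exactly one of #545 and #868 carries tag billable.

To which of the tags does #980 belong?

#980: billable, pinned

From (6): #868 ∉ pinned.
From (8): #852 ∉ billable.
(4) (exactly one): #868 ∈ billable.
(10) (exactly one): #545 ∉ billable.
(7) (exactly one): #980 ∈ billable.
(5): billable already has 2, so the rest are out.
Suppose #980 ∉ pinned: no assignment then satisfies all the clues, so #980 ∈ pinned.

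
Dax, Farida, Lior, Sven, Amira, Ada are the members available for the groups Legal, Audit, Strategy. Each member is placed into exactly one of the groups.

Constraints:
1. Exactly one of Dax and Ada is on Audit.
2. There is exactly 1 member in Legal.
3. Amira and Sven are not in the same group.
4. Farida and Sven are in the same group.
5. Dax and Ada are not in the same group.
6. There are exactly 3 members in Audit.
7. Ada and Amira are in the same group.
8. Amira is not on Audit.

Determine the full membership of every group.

From (8): Amira ∉ Audit.
(7): Ada matches Amira: Ada ∉ Audit.
(1) (exactly one): Dax ∈ Audit.
Suppose Farida ∈ Legal: no assignment then satisfies all the clues, so Farida ∉ Legal.

Legal = {Lior}; Audit = {Dax, Farida, Sven}; Strategy = {Ada, Amira}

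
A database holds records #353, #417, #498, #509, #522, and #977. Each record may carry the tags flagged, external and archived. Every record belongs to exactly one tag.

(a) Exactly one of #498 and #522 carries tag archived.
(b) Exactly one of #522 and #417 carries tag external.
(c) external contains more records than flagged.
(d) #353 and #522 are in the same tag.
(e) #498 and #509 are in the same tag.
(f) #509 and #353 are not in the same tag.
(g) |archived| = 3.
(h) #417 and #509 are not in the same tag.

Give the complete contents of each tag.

flagged = {#417}; external = {#353, #522}; archived = {#498, #509, #977}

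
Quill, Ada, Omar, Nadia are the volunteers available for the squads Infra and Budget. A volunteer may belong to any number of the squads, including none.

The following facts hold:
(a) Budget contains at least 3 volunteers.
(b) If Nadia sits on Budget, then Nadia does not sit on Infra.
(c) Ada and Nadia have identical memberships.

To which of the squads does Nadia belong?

Nadia: Budget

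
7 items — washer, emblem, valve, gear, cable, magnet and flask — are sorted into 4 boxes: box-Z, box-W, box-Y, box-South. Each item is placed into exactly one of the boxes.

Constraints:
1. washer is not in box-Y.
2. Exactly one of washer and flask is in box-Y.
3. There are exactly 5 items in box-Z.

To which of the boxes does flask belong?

flask: box-Y

From (1): washer ∉ box-Y.
(2) (exactly one): flask ∈ box-Y.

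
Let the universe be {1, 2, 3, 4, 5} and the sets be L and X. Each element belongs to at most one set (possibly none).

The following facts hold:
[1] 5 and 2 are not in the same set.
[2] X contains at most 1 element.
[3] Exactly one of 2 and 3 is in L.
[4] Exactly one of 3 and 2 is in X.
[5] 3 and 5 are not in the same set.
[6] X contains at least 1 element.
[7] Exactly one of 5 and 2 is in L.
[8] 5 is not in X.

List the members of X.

X = {3}

From (8): 5 ∉ X.
Suppose 1 ∈ X: no assignment then satisfies all the clues, so 1 ∉ X.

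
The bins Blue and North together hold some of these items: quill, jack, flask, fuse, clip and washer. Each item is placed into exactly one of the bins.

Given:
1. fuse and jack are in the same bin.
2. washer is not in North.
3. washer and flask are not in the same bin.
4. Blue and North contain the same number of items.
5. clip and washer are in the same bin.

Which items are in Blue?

Blue = {clip, quill, washer}

From (2): washer ∉ North.
(5): clip matches washer: clip ∉ North.
Only one bin left: clip ∈ Blue.
Only one bin left: washer ∈ Blue.
(3): flask ∉ Blue.
Only one bin left: flask ∈ North.
Suppose quill ∉ Blue: no assignment then satisfies all the clues, so quill ∈ Blue.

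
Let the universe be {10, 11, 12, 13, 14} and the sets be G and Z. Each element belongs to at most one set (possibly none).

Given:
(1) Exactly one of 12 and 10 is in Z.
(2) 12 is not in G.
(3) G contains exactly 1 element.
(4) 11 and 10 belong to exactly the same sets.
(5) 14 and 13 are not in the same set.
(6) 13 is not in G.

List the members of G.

G = {14}

From (2): 12 ∉ G.
From (6): 13 ∉ G.
Suppose 10 ∈ G: no assignment then satisfies all the clues, so 10 ∉ G.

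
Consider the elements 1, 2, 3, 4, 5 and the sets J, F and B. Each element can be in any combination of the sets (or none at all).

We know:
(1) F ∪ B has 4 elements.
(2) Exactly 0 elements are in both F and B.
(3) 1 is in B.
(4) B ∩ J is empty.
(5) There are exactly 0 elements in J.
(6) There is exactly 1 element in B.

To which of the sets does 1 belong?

From (3): 1 ∈ B.
(4) (disjoint): 1 ∉ J.
(5): J already has 0, so the rest are out.
(6): B already has 1, so the rest are out.
Suppose 1 ∈ F: no assignment then satisfies all the clues, so 1 ∉ F.

1: B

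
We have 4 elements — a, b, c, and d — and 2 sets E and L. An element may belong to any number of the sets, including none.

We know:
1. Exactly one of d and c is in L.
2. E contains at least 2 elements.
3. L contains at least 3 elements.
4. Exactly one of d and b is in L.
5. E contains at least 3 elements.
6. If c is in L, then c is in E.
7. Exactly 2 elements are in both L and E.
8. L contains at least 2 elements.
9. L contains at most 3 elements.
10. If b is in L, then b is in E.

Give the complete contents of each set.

E = {b, c, d}; L = {a, b, c}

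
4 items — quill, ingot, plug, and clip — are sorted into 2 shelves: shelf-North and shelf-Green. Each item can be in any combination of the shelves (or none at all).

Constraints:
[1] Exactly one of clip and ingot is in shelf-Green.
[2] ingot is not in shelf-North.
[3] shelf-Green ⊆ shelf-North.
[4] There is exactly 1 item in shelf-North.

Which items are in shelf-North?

From (2): ingot ∉ shelf-North.
(3) contrapositive: ingot ∉ shelf-Green.
(1) (exactly one): clip ∈ shelf-Green.
(3) with clip ∈ shelf-Green: clip ∈ shelf-North.
(4): shelf-North already has 1, so the rest are out.
(3) contrapositive: quill ∉ shelf-Green.
(3) contrapositive: plug ∉ shelf-Green.

shelf-North = {clip}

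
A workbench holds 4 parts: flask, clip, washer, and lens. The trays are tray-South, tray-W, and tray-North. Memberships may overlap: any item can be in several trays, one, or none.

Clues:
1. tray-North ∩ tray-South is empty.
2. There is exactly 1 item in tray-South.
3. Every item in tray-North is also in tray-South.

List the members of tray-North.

tray-North = {}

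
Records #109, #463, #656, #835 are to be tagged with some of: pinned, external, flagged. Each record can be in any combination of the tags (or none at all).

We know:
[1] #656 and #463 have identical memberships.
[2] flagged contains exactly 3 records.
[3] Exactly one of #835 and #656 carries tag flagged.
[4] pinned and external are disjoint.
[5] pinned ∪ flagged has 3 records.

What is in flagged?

flagged = {#109, #463, #656}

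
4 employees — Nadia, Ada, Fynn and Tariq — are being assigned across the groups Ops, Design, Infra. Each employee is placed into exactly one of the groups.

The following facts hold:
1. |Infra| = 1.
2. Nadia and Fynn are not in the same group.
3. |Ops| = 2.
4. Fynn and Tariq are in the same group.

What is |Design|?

1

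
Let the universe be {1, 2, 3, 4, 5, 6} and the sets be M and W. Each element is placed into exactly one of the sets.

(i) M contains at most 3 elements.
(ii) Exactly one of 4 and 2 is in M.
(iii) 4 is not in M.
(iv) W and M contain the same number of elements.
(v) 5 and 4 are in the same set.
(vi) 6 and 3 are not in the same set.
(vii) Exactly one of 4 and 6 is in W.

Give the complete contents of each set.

M = {1, 2, 6}; W = {3, 4, 5}

From (iii): 4 ∉ M.
(ii) (exactly one): 2 ∈ M.
(v): 5 matches 4: 5 ∉ M.
Only one set left: 4 ∈ W.
Only one set left: 5 ∈ W.
(vii) (exactly one): 6 ∉ W.
Only one set left: 6 ∈ M.
(vi): 3 ∉ M.
Only one set left: 3 ∈ W.
Suppose 1 ∉ M: no assignment then satisfies all the clues, so 1 ∈ M.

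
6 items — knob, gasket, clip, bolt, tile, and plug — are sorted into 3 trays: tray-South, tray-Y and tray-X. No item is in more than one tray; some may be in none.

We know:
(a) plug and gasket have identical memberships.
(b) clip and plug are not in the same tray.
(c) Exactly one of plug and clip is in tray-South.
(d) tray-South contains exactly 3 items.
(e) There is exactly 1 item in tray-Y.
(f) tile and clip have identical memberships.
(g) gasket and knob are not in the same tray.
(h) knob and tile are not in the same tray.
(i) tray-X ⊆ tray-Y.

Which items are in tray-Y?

tray-Y = {knob}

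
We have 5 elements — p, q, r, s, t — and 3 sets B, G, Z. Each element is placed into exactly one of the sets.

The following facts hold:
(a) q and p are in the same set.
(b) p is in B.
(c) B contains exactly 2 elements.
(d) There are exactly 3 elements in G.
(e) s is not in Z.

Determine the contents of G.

From (b): p ∈ B.
From (e): s ∉ Z.
(a): q matches p: q ∈ B.
(c): B already has 2, so the rest are out.
(d): only 3 candidates remain for G, so all are in.

G = {r, s, t}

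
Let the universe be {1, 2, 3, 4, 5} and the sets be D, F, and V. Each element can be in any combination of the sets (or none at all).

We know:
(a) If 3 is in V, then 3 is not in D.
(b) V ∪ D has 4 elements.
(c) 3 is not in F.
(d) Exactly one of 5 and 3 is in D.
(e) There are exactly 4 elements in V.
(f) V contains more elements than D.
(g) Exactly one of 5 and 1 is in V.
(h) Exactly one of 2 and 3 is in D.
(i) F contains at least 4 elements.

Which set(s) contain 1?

1: F

From (c): 3 ∉ F.
(i): only 4 candidates remain for F, so all are in.
Suppose 1 ∈ D: no assignment then satisfies all the clues, so 1 ∉ D.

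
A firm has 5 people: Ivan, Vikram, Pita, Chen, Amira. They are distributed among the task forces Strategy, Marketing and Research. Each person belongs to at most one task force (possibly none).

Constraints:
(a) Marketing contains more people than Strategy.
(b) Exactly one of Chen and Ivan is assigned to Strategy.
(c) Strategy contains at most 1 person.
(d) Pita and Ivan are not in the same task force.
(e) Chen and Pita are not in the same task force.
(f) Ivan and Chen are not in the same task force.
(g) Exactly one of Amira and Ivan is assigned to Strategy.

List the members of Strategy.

Strategy = {Ivan}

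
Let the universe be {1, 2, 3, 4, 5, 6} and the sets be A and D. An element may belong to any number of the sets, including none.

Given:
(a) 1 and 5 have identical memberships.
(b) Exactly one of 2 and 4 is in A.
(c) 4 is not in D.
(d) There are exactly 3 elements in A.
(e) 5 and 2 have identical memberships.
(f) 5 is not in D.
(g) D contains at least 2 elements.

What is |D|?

2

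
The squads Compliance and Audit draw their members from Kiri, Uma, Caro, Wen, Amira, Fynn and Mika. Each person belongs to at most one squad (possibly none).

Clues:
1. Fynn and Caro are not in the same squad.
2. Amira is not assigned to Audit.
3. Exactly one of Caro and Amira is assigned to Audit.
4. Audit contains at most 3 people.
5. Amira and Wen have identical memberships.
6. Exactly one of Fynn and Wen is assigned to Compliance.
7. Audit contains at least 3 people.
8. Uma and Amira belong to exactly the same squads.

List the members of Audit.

Audit = {Caro, Kiri, Mika}

From (2): Amira ∉ Audit.
(3) (exactly one): Caro ∈ Audit.
(5): Wen matches Amira: Wen ∉ Audit.
(8): Uma matches Amira: Uma ∉ Audit.
(1): Fynn ∉ Audit.
(7): only 3 candidates remain for Audit, so all are in.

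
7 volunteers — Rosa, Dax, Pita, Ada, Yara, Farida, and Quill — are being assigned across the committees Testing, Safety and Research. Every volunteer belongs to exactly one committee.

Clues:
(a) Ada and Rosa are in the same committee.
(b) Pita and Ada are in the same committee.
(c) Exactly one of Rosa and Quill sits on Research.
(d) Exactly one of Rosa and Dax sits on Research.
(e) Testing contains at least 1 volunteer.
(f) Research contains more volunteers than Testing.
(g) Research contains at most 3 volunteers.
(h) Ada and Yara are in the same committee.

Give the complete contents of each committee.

Testing = {Farida}; Safety = {Ada, Pita, Rosa, Yara}; Research = {Dax, Quill}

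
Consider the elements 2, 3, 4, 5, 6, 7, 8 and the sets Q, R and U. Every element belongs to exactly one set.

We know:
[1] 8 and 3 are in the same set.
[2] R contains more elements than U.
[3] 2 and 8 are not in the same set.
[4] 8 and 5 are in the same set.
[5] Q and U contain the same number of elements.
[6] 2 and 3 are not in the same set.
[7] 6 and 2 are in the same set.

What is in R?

R = {3, 5, 8}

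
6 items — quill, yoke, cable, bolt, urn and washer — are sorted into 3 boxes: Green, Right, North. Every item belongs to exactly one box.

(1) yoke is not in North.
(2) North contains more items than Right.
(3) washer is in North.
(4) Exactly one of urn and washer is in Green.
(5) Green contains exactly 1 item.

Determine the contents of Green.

Green = {urn}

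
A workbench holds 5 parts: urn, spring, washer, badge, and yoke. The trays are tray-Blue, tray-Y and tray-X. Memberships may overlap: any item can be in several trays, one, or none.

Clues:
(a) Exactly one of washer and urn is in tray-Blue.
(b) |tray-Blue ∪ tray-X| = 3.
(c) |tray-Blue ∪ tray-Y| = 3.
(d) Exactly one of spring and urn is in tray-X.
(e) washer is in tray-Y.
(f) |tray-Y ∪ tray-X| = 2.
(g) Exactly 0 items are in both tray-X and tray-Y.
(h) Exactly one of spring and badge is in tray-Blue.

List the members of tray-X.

tray-X = {spring}

From (e): washer ∈ tray-Y.
Suppose urn ∈ tray-X: no assignment then satisfies all the clues, so urn ∉ tray-X.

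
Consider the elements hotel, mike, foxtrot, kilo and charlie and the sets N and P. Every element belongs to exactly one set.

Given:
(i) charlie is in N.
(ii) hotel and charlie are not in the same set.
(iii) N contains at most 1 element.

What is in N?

N = {charlie}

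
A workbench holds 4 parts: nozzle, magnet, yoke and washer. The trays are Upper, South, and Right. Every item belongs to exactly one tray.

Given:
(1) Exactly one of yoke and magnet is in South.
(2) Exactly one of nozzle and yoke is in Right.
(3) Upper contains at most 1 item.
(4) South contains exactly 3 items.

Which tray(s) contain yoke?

yoke: Right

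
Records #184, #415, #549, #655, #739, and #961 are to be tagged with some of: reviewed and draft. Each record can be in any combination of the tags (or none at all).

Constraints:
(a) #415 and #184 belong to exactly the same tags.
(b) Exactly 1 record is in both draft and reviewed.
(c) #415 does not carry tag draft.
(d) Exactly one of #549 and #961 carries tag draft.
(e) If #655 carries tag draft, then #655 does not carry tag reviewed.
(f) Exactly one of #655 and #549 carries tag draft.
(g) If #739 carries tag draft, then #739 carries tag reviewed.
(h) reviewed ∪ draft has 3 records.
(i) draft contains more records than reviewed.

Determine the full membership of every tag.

From (c): #415 ∉ draft.
(a): #184 matches #415: #184 ∉ draft.
Suppose #184 ∈ reviewed: no assignment then satisfies all the clues, so #184 ∉ reviewed.

reviewed = {#739}; draft = {#655, #739, #961}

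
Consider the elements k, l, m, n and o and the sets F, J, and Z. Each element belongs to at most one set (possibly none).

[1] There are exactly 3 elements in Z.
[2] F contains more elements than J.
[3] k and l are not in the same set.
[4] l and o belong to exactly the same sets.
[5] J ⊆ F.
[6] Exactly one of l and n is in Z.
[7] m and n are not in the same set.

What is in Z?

Z = {l, m, o}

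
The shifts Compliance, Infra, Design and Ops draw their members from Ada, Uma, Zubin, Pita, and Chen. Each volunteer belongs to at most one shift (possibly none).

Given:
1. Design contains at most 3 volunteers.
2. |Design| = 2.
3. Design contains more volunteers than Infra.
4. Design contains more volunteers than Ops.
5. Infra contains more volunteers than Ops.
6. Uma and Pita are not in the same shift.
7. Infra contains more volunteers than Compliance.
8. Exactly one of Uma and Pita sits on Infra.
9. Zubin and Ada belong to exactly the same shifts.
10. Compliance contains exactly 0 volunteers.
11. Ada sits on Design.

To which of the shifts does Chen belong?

Chen: none

From (11): Ada ∈ Design.
(9): Zubin matches Ada: Zubin ∉ Compliance.
(9): Zubin matches Ada: Zubin ∉ Infra.
(9): Zubin matches Ada: Zubin ∈ Design.
(10): Compliance already has 0, so the rest are out.
(2): Design already has 2, so the rest are out.
Suppose Chen ∈ Infra: no assignment then satisfies all the clues, so Chen ∉ Infra.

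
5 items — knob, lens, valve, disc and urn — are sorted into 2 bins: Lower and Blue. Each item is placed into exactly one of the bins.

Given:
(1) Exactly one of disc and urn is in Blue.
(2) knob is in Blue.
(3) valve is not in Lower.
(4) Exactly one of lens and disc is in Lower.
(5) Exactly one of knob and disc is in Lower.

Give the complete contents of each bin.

From (2): knob ∈ Blue.
From (3): valve ∉ Lower.
(5) (exactly one): disc ∈ Lower.
Only one bin left: valve ∈ Blue.
(1) (exactly one): urn ∈ Blue.
(4) (exactly one): lens ∉ Lower.
Only one bin left: lens ∈ Blue.

Lower = {disc}; Blue = {knob, lens, urn, valve}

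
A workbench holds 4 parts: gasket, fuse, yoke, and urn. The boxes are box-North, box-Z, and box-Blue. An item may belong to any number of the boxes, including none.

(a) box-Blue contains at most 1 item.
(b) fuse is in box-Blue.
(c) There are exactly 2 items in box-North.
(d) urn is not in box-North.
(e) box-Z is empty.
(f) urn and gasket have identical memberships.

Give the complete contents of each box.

box-North = {fuse, yoke}; box-Z = {}; box-Blue = {fuse}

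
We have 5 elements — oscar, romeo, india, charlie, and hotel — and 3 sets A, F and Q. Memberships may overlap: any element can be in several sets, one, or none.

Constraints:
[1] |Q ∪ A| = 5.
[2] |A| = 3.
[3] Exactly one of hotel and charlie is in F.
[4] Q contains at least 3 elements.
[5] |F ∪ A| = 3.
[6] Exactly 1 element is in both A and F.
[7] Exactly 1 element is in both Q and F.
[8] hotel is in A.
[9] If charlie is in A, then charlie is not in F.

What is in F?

F = {hotel}

From (8): hotel ∈ A.
Suppose oscar ∈ F: no assignment then satisfies all the clues, so oscar ∉ F.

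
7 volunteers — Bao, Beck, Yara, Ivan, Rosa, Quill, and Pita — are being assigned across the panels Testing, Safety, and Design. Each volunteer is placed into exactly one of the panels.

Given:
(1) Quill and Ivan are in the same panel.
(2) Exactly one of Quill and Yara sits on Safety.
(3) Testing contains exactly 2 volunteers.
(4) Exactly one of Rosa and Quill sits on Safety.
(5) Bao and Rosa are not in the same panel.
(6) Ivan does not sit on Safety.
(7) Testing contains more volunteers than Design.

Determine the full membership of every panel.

Testing = {Ivan, Quill}; Safety = {Beck, Pita, Rosa, Yara}; Design = {Bao}

From (6): Ivan ∉ Safety.
(1): Quill matches Ivan: Quill ∉ Safety.
(2) (exactly one): Yara ∈ Safety.
(4) (exactly one): Rosa ∈ Safety.
(5): Bao ∉ Safety.
Suppose Bao ∈ Testing: no assignment then satisfies all the clues, so Bao ∉ Testing.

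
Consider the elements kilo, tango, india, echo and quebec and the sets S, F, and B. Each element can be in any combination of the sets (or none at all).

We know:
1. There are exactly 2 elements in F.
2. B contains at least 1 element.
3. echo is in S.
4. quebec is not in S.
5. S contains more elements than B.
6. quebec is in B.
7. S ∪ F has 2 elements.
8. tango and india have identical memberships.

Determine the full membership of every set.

From (3): echo ∈ S.
From (4): quebec ∉ S.
From (6): quebec ∈ B.
Suppose kilo ∉ S: no assignment then satisfies all the clues, so kilo ∈ S.

S = {echo, kilo}; F = {echo, kilo}; B = {quebec}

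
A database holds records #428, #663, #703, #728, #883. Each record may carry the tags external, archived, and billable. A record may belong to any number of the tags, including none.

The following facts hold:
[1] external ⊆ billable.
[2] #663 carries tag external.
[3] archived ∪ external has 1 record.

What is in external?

external = {#663}

From (2): #663 ∈ external.
(1) with #663 ∈ external: #663 ∈ billable.
Suppose #428 ∈ external: no assignment then satisfies all the clues, so #428 ∉ external.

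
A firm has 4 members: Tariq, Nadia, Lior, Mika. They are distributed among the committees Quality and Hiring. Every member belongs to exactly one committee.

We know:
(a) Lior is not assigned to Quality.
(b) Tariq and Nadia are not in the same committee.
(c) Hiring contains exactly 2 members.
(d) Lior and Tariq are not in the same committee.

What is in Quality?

Quality = {Mika, Tariq}

From (a): Lior ∉ Quality.
Only one committee left: Lior ∈ Hiring.
(d): Tariq ∉ Hiring.
Only one committee left: Tariq ∈ Quality.
(b): Nadia ∉ Quality.
Only one committee left: Nadia ∈ Hiring.
(c): Hiring already has 2, so the rest are out.
Only one committee left: Mika ∈ Quality.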